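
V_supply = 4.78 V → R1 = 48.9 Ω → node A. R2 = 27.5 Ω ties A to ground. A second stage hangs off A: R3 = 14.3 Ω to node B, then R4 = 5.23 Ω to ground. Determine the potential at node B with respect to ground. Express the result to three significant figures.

V_B ≈ 0.242 V

Node A sees R2 in parallel with the series input of stage 2, R3 + R4 = 19.53 Ω.
Effective lower resistance at A: R2 ‖ 19.53 = 11.42 Ω.
First divider: V_A = V_supply · 11.42/(48.9 + 11.42) = 0.9050 V.
V_B = V_A × 0.2678 = 0.2423 V.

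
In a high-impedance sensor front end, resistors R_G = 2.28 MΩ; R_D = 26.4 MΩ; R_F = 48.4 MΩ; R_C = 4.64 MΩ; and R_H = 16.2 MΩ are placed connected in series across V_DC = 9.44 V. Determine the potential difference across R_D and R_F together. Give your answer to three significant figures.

Series total: ΣR = 2.28 + 26.4 + 48.4 + 4.64 + 16.2 = 97.92 MΩ.
R_{R_D..R_F} = 26.4 + 48.4 = 74.80 MΩ.
V = V_DC · R/ΣR = 9.44 × 0.7639 = 7.211 V.

V ≈ 7.21 V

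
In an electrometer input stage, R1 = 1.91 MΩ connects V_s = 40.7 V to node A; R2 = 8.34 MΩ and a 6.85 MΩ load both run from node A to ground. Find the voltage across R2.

First combine the lower leg with the load: R2 ‖ R_L = 3.761 MΩ.
Voltage divider with the loaded lower leg: V_out = 40.7 × 3.761/(1.91 + 3.761) = 40.7 × 0.6632 = 26.99 V.

V_out ≈ 27.0 V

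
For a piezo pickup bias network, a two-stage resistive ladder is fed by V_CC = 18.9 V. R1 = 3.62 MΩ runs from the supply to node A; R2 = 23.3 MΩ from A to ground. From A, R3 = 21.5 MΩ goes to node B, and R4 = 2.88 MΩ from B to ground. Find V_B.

Looking into the second stage from A: R3 + R4 = 24.38 MΩ appears in parallel with R2.
R2 ‖ (R3+R4) = 11.91 MΩ.
First divider: V_A = V_CC · 11.91/(3.62 + 11.91) = 14.50 V.
V_B = V_A × 0.1181 = 1.712 V.

V_B ≈ 1.71 V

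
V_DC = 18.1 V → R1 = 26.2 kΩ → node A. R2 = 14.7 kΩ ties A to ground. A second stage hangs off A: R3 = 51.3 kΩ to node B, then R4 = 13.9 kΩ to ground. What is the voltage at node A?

The second stage (R3 + R4 = 65.20 kΩ) loads node A in parallel with R2.
Effective lower resistance at A: R2 ‖ 65.20 = 12.00 kΩ.
First divider: V_A = V_DC · 12.00/(26.2 + 12.00) = 5.684 V.

V_A ≈ 5.68 V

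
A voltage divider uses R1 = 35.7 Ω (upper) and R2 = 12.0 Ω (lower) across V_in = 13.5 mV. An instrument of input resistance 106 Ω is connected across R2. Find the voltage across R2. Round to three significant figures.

The load sits in parallel with R2, giving an effective lower resistance R2' = R2·R_L/(R2+R_L) = 10.78 Ω.
Then V_out = V_in · R2'/(R1 + R2') = 13.5 × 10.78/46.48 = 3.131 mV.

V_out ≈ 3.13 mV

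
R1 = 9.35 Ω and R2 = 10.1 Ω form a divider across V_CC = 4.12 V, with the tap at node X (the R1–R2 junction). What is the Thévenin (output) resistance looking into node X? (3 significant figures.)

Looking into X with the source shorted: R_th = R1·R2/(R1+R2) = 9.350 × 10.1/19.45 = 4.855 Ω.

R_th ≈ 4.86 Ω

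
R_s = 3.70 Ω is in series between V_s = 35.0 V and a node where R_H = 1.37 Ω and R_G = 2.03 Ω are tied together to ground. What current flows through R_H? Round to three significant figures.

Equivalent of the parallel group: R_p = 0.8180 Ω.
V_A by voltage divider: V_A = 35.0 × 0.8180/(3.70 + 0.8180) = 6.337 V.
Branch current I = V_A/R_H = 6.337/1.37 = 4.625 A.
(Check via current divider: I_total = 7.747 A; share G_k/ΣG = 0.5971 → same result.)

I ≈ 4.63 A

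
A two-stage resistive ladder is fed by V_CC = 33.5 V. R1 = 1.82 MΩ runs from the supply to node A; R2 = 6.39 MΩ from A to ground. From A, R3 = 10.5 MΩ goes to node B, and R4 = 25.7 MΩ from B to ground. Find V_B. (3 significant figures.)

V_B ≈ 17.8 V

Node A sees R2 in parallel with the series input of stage 2, R3 + R4 = 36.20 MΩ.
Effective lower resistance at A: R2 ‖ 36.20 = 5.431 MΩ.
So V_A = 33.5 × 0.7490 = 25.09 V.
V_B = V_A × 0.7099 = 17.81 V.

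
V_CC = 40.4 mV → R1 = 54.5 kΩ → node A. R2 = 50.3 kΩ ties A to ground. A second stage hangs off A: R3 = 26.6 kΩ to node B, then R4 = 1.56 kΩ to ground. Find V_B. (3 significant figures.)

Node A sees R2 in parallel with the series input of stage 2, R3 + R4 = 28.16 kΩ.
Effective lower resistance at A: R2 ‖ 28.16 = 18.05 kΩ.
First divider: V_A = V_CC · 18.05/(54.5 + 18.05) = 10.05 mV.
V_B = V_A × 0.05540 = 0.5569 mV.

V_B ≈ 0.557 mV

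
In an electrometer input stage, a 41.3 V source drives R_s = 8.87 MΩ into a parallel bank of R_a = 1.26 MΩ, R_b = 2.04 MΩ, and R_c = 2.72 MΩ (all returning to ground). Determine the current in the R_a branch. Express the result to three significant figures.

I ≈ 2.09 µA

Parallel bank: R_p = 1/(1/1.26 + 1/2.04 + 1/2.72) = 0.6055 MΩ.
V_A by voltage divider: V_A = 41.3 × 0.6055/(8.87 + 0.6055) = 2.639 V.
I(R_a) = V_A / R_a = 2.639/1.26 = 2.095 µA.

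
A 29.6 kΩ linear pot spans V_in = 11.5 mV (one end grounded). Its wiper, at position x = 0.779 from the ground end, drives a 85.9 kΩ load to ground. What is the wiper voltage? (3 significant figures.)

V_out ≈ 8.46 mV

The pot divides into 6.542 kΩ above the wiper and 23.06 kΩ below.
Lower segment in parallel with the load: 23.06 ‖ 85.9 = 18.18 kΩ.
Loaded-divider output: V_out = 11.5 × 0.7354 = 8.457 mV.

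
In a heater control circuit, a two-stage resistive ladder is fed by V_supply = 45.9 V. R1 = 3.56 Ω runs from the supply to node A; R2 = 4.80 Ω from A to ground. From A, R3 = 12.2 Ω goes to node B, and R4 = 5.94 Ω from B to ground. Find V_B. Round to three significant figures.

The second stage (R3 + R4 = 18.14 Ω) loads node A in parallel with R2.
R2 ‖ (R3+R4) = 3.796 Ω.
First divider: V_A = V_supply · 3.796/(3.56 + 3.796) = 23.69 V.
Then the unloaded second divider: V_B = V_A × R4/(R3+R4) = 23.69 × 0.3275 = 7.756 V.

V_B ≈ 7.76 V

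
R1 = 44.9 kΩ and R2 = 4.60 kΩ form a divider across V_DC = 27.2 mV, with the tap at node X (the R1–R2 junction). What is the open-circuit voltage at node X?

Open-circuit (no load on X): V_th = V_DC · R2/(R1 + R2) = 27.2 × 4.60/(44.90 + 4.60) = 2.528 mV.

V_th ≈ 2.53 mV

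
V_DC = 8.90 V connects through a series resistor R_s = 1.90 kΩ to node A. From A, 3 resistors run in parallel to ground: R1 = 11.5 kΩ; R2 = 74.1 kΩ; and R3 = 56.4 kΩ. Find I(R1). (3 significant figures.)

I ≈ 0.632 mA

Combine the parallel branches: R_p = (1/11.5 + 1/74.1 + 1/56.4)⁻¹ = 8.462 kΩ.
V_A = 8.90 × 8.462/10.36 = 7.268 V.
Branch current I = V_A/R1 = 7.268/11.5 = 0.6320 mA.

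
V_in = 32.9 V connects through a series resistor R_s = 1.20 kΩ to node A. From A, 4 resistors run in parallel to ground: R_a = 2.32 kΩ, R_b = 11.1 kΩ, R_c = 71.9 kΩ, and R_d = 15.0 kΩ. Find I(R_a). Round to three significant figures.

Combine the parallel branches: R_p = (1/2.32 + 1/11.1 + 1/71.9 + 1/15.0)⁻¹ = 1.662 kΩ.
V_A by voltage divider: V_A = 32.9 × 1.662/(1.20 + 1.662) = 19.11 V.
Branch current I = V_A/R_a = 19.11/2.32 = 8.235 mA.

I ≈ 8.24 mA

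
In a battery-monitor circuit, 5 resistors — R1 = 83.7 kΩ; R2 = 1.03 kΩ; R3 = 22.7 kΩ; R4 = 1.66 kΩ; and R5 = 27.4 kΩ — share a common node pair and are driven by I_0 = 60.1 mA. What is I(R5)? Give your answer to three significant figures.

I ≈ 1.32 mA

Conductances: ΣG = 1/83.7 + 1/1.03 + 1/22.7 + 1/1.66 + 1/27.4 = 1.666 (1/kΩ).
R5 takes the fraction G_k/ΣG = 0.03650/1.666 = 0.02191, so I = 60.1 × 0.02191 = 1.317 mA.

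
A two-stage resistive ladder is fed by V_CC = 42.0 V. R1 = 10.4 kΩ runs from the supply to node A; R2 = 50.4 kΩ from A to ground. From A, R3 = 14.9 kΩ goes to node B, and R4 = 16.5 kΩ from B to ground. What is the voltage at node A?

V_A ≈ 27.3 V

Node A sees R2 in parallel with the series input of stage 2, R3 + R4 = 31.40 kΩ.
Effective lower resistance at A: R2 ‖ 31.40 = 19.35 kΩ.
V_A = 42.0 × 19.35/(10.4 + 19.35) = 27.32 V.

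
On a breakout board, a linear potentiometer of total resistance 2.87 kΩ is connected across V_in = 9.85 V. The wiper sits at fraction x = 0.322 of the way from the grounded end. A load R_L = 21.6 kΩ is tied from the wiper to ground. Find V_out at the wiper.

V_out ≈ 3.08 V

Lower segment x·R_p = 0.9241 kΩ; upper segment (1−x)·R_p = 1.946 kΩ.
Lower segment in parallel with the load: 0.9241 ‖ 21.6 = 0.8862 kΩ.
Loaded-divider output: V_out = 9.85 × 0.3129 = 3.082 V.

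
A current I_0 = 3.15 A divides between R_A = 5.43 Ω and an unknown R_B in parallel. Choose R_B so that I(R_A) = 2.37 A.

Two-branch current divider: I_A = I_0 · R_B/(R_A + R_B).
With f = 0.7524, R_B = R_A · f/(1−f) = 5.43 × 3.038 = 16.50 Ω.

R_B ≈ 16.5 Ω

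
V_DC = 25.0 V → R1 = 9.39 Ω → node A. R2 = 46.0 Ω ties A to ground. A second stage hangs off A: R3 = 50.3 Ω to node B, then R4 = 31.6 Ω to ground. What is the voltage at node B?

V_B ≈ 7.31 V

Node A sees R2 in parallel with the series input of stage 2, R3 + R4 = 81.90 Ω.
R2 ‖ (R3+R4) = 29.46 Ω.
First divider: V_A = V_DC · 29.46/(9.39 + 29.46) = 18.96 V.
V_B = V_A × 0.3858 = 7.314 V.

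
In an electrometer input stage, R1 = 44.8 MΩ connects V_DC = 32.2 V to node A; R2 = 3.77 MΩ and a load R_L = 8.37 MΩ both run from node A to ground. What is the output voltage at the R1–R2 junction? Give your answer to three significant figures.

R2 ‖ R_L = (3.77 × 8.37)/(3.77 + 8.37) = 2.599 MΩ.
Now apply the divider: V_out = 32.2 × 0.05484 = 1.766 V.

V_out ≈ 1.77 V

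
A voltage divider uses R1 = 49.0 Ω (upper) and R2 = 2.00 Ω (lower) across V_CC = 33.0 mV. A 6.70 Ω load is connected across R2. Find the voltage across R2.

V_out ≈ 1.01 mV

The load sits in parallel with R2, giving an effective lower resistance R2' = R2·R_L/(R2+R_L) = 1.540 Ω.
Then V_out = V_CC · R2'/(R1 + R2') = 33.0 × 1.540/50.54 = 1.006 mV.
(Unloaded it would be 1.29 mV; the load pulls it down.)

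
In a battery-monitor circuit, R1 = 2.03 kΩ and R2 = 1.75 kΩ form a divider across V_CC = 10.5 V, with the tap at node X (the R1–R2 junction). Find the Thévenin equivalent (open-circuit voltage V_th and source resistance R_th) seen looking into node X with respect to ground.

V_th ≈ 4.86 V, R_th ≈ 0.940 kΩ

With X open, the divider is unloaded: V_th = 10.5 × 1.75/3.780 = 4.861 V.
Zeroing V_CC shorts the top of R1 to ground, so R_th = R1 ‖ R2 = 0.9398 kΩ.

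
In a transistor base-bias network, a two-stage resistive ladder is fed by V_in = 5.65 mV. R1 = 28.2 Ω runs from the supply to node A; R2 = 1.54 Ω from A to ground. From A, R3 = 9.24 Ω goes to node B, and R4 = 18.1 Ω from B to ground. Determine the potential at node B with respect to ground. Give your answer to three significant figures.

V_B ≈ 0.184 mV

Node A sees R2 in parallel with the series input of stage 2, R3 + R4 = 27.34 Ω.
Effective lower resistance at A: R2 ‖ 27.34 = 1.458 Ω.
First divider: V_A = V_in · 1.458/(28.2 + 1.458) = 0.2777 mV.
V_B = V_A × 0.6620 = 0.1839 mV.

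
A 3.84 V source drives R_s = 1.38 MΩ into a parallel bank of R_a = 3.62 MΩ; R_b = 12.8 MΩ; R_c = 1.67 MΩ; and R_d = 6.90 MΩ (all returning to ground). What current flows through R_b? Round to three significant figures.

I ≈ 0.119 µA

Combine the parallel branches: R_p = (1/3.62 + 1/12.8 + 1/1.67 + 1/6.90)⁻¹ = 0.9107 MΩ.
V_A = 3.84 × 0.9107/2.291 = 1.527 V.
I(R_b) = V_A / R_b = 1.527/12.8 = 0.1193 µA.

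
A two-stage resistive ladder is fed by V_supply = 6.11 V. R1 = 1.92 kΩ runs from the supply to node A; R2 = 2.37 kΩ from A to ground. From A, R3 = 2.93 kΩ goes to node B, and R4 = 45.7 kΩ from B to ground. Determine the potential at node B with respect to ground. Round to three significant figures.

The second stage (R3 + R4 = 48.63 kΩ) loads node A in parallel with R2.
Effective lower resistance at A: R2 ‖ 48.63 = 2.260 kΩ.
V_A = 6.11 × 2.260/(1.92 + 2.260) = 3.303 V.
Stage 2 is unloaded, so V_B = V_A · R4/(R3+R4) = 3.303 × 45.7/48.63 = 3.104 V.

V_B ≈ 3.10 V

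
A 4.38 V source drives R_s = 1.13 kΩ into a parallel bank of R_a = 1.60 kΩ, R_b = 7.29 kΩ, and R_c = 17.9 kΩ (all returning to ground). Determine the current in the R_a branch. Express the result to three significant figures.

I ≈ 1.42 mA

Combine the parallel branches: R_p = (1/1.60 + 1/7.29 + 1/17.9)⁻¹ = 1.222 kΩ.
Node voltage V_A = V_in · R_p/(R_s + R_p) = 4.38 × 0.5196 = 2.276 V.
I(R_a) = V_A / R_a = 2.276/1.60 = 1.423 mA.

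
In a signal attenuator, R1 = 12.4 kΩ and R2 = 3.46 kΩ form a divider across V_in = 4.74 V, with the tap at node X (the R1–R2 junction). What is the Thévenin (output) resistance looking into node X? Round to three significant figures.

R_th ≈ 2.71 kΩ

Zeroing V_in shorts the top of R1 to ground, so R_th = R1 ‖ R2 = 2.705 kΩ.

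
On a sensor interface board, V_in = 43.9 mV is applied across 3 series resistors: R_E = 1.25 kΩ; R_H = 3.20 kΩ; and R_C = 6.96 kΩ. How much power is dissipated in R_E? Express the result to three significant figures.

P ≈ 18.5 nW

ΣR = 11.41 kΩ → I = 43.9/11.41 = 3.848 µA.
V(R_E) = I·R = 4.809 mV; P = V·I = 4.809 × 3.848 = 18.50 nW.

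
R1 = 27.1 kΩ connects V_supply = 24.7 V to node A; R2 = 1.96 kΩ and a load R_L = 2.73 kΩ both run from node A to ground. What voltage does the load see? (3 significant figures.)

V_out ≈ 0.998 V

R2 ‖ R_L = (1.96 × 2.73)/(1.96 + 2.73) = 1.141 kΩ.
Voltage divider with the loaded lower leg: V_out = 24.7 × 1.141/(27.1 + 1.141) = 24.7 × 0.04040 = 0.9978 V.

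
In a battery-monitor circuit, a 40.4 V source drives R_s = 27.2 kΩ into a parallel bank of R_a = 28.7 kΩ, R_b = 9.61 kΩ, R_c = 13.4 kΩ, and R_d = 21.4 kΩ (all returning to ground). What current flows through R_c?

I ≈ 0.373 mA

Combine the parallel branches: R_p = (1/28.7 + 1/9.61 + 1/13.4 + 1/21.4)⁻¹ = 3.842 kΩ.
Node voltage V_A = V_s · R_p/(R_s + R_p) = 40.4 × 0.1238 = 5.001 V.
I(R_c) = V_A / R_c = 5.001/13.4 = 0.3732 mA.
(Check via current divider: I_total = 1.301 mA; share G_k/ΣG = 0.2867 → same result.)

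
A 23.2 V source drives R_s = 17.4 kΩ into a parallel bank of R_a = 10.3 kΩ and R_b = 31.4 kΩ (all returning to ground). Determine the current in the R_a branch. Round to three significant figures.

Combine the parallel branches: R_p = (1/10.3 + 1/31.4)⁻¹ = 7.756 kΩ.
V_A by voltage divider: V_A = 23.2 × 7.756/(17.4 + 7.756) = 7.153 V.
I(R_a) = V_A / R_a = 7.153/10.3 = 0.6945 mA.

I ≈ 0.694 mA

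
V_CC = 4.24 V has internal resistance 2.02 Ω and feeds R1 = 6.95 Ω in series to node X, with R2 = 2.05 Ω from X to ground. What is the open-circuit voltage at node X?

V_th ≈ 0.789 V

R1' = 2.02 + 6.95 = 8.970 Ω (source resistance + R1).
With X open, the divider is unloaded: V_th = 4.24 × 2.05/11.02 = 0.7887 V.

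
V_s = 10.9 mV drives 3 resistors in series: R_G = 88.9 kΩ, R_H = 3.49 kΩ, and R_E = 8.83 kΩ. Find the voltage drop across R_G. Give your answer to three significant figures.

V ≈ 9.57 mV

Total series resistance ΣR = 88.9 + 3.49 + 8.83 = 101.2 kΩ.
V = V_s · R/ΣR = 10.9 × 0.8783 = 9.573 mV.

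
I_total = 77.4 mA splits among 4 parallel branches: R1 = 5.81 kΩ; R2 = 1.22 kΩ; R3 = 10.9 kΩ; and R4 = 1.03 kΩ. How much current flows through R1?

Conductances: ΣG = 1/5.81 + 1/1.22 + 1/10.9 + 1/1.03 = 2.054 (1/kΩ).
Current divider: I(R1) = I_total · G_k/ΣG = 77.4 × (0.1721/2.054) = 77.4 × 0.08378 = 6.485 mA.

I ≈ 6.48 mA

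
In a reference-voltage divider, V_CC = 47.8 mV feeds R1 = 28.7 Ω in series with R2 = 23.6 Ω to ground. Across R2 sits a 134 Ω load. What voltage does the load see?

R2 ‖ R_L = (23.6 × 134)/(23.6 + 134) = 20.07 Ω.
Then V_out = V_CC · R2'/(R1 + R2') = 47.8 × 20.07/48.77 = 19.67 mV.

V_out ≈ 19.7 mV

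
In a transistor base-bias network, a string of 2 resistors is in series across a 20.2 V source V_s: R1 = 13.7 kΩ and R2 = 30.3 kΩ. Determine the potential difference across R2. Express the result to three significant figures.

V ≈ 13.9 V

Series total: ΣR = 13.7 + 30.3 = 44.00 kΩ.
V = V_s · R/ΣR = 20.2 × 0.6886 = 13.91 V.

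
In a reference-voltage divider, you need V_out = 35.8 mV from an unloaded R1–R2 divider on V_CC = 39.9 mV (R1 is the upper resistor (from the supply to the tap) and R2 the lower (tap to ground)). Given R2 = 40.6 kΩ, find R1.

Required fraction k = V_out/V_CC = 0.8972.
R1 = R2·(1/k − 1) = 40.6 × 0.1145 = 4.650 kΩ.

R1 ≈ 4.65 kΩ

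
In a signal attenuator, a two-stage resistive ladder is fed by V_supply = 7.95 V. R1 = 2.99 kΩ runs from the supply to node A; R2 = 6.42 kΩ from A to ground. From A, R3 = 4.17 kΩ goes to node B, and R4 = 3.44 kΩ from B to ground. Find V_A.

The second stage (R3 + R4 = 7.610 kΩ) loads node A in parallel with R2.
Effective lower resistance at A: R2 ‖ 7.610 = 3.482 kΩ.
First divider: V_A = V_supply · 3.482/(2.99 + 3.482) = 4.277 V.

V_A ≈ 4.28 V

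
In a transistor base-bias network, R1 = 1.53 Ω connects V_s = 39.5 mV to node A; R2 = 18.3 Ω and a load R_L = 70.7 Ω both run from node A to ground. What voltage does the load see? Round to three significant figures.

V_out ≈ 35.7 mV

The load sits in parallel with R2, giving an effective lower resistance R2' = R2·R_L/(R2+R_L) = 14.54 Ω.
Then V_out = V_s · R2'/(R1 + R2') = 39.5 × 14.54/16.07 = 35.74 mV.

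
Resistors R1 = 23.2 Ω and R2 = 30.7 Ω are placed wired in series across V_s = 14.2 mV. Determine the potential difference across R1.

V ≈ 6.11 mV

ΣR = 23.2 + 30.7 = 53.90 Ω.
V = V_s · R/ΣR = 14.2 × 0.4304 = 6.112 mV.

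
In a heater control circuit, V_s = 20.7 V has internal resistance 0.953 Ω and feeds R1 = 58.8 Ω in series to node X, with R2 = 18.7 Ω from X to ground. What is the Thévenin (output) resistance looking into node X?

R1' = 0.953 + 58.8 = 59.75 Ω (source resistance + R1).
With V_s suppressed (replaced by a short), R_th = R1' ‖ R2 = (59.75 × 18.7)/(59.75 + 18.7) = 14.24 Ω.

R_th ≈ 14.2 Ω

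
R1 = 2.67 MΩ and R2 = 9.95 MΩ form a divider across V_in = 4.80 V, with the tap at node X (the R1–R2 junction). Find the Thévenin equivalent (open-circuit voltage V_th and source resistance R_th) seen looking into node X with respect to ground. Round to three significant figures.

Open-circuit (no load on X): V_th = V_in · R2/(R1 + R2) = 4.80 × 9.95/(2.670 + 9.95) = 3.784 V.
With V_in suppressed (replaced by a short), R_th = R1 ‖ R2 = (2.670 × 9.95)/(2.670 + 9.95) = 2.105 MΩ.

V_th ≈ 3.78 V, R_th ≈ 2.11 MΩ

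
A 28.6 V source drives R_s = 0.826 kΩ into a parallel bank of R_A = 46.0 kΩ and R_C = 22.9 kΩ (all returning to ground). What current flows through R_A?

I ≈ 0.590 mA

Combine the parallel branches: R_p = (1/46.0 + 1/22.9)⁻¹ = 15.29 kΩ.
V_A by voltage divider: V_A = 28.6 × 15.29/(0.826 + 15.29) = 27.13 V.
I(R_A) = V_A / R_A = 27.13/46.0 = 0.5899 mA.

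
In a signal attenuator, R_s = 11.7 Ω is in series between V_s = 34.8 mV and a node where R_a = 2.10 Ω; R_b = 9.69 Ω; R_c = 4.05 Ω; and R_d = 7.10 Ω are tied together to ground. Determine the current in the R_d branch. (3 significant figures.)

Equivalent of the parallel group: R_p = 1.034 Ω.
V_A by voltage divider: V_A = 34.8 × 1.034/(11.7 + 1.034) = 2.826 mV.
I(R_d) = V_A / R_d = 2.826/7.10 = 0.3980 mA.

I ≈ 0.398 mA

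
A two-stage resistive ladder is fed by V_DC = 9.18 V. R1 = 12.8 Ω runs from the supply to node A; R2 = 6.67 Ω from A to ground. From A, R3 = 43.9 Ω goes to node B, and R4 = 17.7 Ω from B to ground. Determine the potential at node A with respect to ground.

Node A sees R2 in parallel with the series input of stage 2, R3 + R4 = 61.60 Ω.
R2 ‖ (R3+R4) = 6.018 Ω.
So V_A = 9.18 × 0.3198 = 2.936 V.

V_A ≈ 2.94 V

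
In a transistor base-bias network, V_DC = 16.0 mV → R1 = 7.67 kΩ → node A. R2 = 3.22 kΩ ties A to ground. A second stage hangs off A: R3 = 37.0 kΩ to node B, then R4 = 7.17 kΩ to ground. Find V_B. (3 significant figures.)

V_B ≈ 0.730 mV

The second stage (R3 + R4 = 44.17 kΩ) loads node A in parallel with R2.
Effective lower resistance at A: R2 ‖ 44.17 = 3.001 kΩ.
First divider: V_A = V_DC · 3.001/(7.67 + 3.001) = 4.500 mV.
Stage 2 is unloaded, so V_B = V_A · R4/(R3+R4) = 4.500 × 7.17/44.17 = 0.7305 mV.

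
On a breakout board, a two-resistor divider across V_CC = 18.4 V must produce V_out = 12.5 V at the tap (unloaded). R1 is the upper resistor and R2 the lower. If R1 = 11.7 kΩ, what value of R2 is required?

The divider ratio is R2/(R1+R2) = 12.5/18.4 = 0.6793.
Rearranging, R2 = R1·k/(1−k) = 11.7 × 2.119 = 24.79 kΩ.

R2 ≈ 24.8 kΩ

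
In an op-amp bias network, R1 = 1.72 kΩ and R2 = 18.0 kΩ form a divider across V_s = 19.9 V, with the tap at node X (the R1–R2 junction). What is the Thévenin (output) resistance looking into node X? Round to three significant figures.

With V_s suppressed (replaced by a short), R_th = R1 ‖ R2 = (1.720 × 18.0)/(1.720 + 18.0) = 1.570 kΩ.

R_th ≈ 1.57 kΩ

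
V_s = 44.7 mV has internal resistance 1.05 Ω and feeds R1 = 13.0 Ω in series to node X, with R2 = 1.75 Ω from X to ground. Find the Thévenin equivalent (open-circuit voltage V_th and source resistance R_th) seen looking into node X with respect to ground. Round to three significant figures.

R1' = 1.05 + 13.0 = 14.05 Ω (source resistance + R1).
Open-circuit (no load on X): V_th = V_s · R2/(R1' + R2) = 44.7 × 1.75/(14.05 + 1.75) = 4.951 mV.
With V_s suppressed (replaced by a short), R_th = R1' ‖ R2 = (14.05 × 1.75)/(14.05 + 1.75) = 1.556 Ω.

V_th ≈ 4.95 mV, R_th ≈ 1.56 Ω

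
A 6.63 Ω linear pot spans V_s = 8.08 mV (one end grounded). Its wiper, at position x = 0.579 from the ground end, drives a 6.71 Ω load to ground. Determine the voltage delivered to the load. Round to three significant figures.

Lower segment x·R_p = 3.839 Ω; upper segment (1−x)·R_p = 2.791 Ω.
R_L loads the lower segment: effective lower R = 2.442 Ω.
V_out = 8.08 × 2.442/(2.791 + 2.442) = 3.770 mV.
(Unloaded: V_out = x·V_s = 4.68 mV.)

V_out ≈ 3.77 mV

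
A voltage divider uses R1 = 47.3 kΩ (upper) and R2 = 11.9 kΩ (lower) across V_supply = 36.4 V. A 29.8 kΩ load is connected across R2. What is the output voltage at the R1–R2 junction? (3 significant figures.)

The load sits in parallel with R2, giving an effective lower resistance R2' = R2·R_L/(R2+R_L) = 8.504 kΩ.
Then V_out = V_supply · R2'/(R1 + R2') = 36.4 × 8.504/55.80 = 5.547 V.

V_out ≈ 5.55 V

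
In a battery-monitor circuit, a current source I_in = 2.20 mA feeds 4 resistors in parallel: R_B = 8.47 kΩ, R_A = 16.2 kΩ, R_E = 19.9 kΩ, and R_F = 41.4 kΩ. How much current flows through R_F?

Total conductance ΣG = 1/8.47 + 1/16.2 + 1/19.9 + 1/41.4 = 0.2542 (units of 1/kΩ).
By the current-divider rule, I = I_in · G_k/ΣG = 2.20 × 0.09502 = 0.2091 mA.

I ≈ 0.209 mA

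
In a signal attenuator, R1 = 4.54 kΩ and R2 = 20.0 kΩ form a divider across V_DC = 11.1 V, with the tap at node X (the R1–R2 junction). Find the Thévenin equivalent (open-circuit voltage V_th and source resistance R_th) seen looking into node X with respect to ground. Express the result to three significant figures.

V_th ≈ 9.05 V, R_th ≈ 3.70 kΩ

Open-circuit (no load on X): V_th = V_DC · R2/(R1 + R2) = 11.1 × 20.0/(4.540 + 20.0) = 9.046 V.
With V_DC suppressed (replaced by a short), R_th = R1 ‖ R2 = (4.540 × 20.0)/(4.540 + 20.0) = 3.700 kΩ.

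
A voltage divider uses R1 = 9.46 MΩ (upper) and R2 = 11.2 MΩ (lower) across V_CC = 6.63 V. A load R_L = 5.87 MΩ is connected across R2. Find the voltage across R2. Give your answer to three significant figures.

The load sits in parallel with R2, giving an effective lower resistance R2' = R2·R_L/(R2+R_L) = 3.851 MΩ.
Now apply the divider: V_out = 6.63 × 0.2893 = 1.918 V.

V_out ≈ 1.92 V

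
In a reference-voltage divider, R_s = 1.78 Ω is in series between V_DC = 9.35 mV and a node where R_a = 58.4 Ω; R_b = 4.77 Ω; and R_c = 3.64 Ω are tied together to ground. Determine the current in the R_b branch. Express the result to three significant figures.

I ≈ 1.04 mA

Combine the parallel branches: R_p = (1/58.4 + 1/4.77 + 1/3.64)⁻¹ = 1.994 Ω.
Node voltage V_A = V_DC · R_p/(R_s + R_p) = 9.35 × 0.5284 = 4.940 mV.
Branch current I = V_A/R_b = 4.940/4.77 = 1.036 mA.
(Check via current divider: I_total = 2.477 mA; share G_k/ΣG = 0.4180 → same result.)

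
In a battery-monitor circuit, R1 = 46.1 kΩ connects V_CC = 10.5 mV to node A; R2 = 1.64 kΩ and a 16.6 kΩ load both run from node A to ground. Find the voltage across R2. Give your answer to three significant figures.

V_out ≈ 0.329 mV

First combine the lower leg with the load: R2 ‖ R_L = 1.493 kΩ.
Now apply the divider: V_out = 10.5 × 0.03136 = 0.3293 mV.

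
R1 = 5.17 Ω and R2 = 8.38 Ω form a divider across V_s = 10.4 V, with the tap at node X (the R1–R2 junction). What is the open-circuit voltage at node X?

With X open, the divider is unloaded: V_th = 10.4 × 8.38/13.55 = 6.432 V.

V_th ≈ 6.43 V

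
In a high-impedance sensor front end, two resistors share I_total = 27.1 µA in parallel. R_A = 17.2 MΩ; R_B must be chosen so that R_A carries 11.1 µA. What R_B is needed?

The fraction through R_A equals R_B/(R_A+R_B).
11.1/27.1 = R_B/(R_A + R_B) → R_B = R_A · (0.4096)/(1 − 0.4096) = 17.2 × 0.6937 = 11.93 MΩ.

R_B ≈ 11.9 MΩ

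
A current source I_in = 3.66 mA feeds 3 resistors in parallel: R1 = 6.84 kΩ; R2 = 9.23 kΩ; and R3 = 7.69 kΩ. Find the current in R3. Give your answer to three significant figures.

I ≈ 1.24 mA

ΣG = 1/6.84 + 1/9.23 + 1/7.69 = 0.3846.
By the current-divider rule, I = I_in · G_k/ΣG = 3.66 × 0.3381 = 1.238 mA.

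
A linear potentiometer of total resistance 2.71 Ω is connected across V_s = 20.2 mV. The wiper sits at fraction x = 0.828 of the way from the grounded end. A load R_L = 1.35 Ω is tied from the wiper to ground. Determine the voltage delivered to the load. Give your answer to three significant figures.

The pot divides into 0.4661 Ω above the wiper and 2.244 Ω below.
Lower segment in parallel with the load: 2.244 ‖ 1.35 = 0.8429 Ω.
V_out = 20.2 × 0.8429/(0.4661 + 0.8429) = 13.01 mV.
(Unloaded: V_out = x·V_s = 16.7 mV.)

V_out ≈ 13.0 mV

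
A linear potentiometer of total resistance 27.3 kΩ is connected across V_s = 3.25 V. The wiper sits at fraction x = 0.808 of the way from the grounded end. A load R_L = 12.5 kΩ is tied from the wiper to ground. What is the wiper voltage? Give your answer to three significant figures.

V_out ≈ 1.96 V

The pot divides into 5.242 kΩ above the wiper and 22.06 kΩ below.
Lower segment in parallel with the load: 22.06 ‖ 12.5 = 7.979 kΩ.
Then V_out = V_s · 7.979/(5.242 + 7.979) = 1.961 V.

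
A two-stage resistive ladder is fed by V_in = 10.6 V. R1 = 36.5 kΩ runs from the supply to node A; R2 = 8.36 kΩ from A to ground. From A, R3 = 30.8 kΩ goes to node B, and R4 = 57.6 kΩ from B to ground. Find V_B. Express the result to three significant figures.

V_B ≈ 1.20 V

Node A sees R2 in parallel with the series input of stage 2, R3 + R4 = 88.40 kΩ.
R2 ‖ (R3+R4) = 7.638 kΩ.
V_A = 10.6 × 7.638/(36.5 + 7.638) = 1.834 V.
Stage 2 is unloaded, so V_B = V_A · R4/(R3+R4) = 1.834 × 57.6/88.40 = 1.195 V.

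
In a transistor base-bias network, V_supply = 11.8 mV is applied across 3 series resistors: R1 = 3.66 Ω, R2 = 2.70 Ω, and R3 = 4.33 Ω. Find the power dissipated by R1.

P ≈ 4.46 µW

ΣR = 10.69 Ω → I = 11.8/10.69 = 1.104 mA.
V(R1) = I·R = 4.040 mV; P = V·I = 4.040 × 1.104 = 4.460 µW.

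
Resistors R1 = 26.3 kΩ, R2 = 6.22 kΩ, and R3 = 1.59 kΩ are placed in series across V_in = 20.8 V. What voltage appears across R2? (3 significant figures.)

ΣR = 26.3 + 6.22 + 1.59 = 34.11 kΩ.
By the voltage-divider rule, V = 20.8 × 6.220/34.11 = 3.793 V.

V ≈ 3.79 V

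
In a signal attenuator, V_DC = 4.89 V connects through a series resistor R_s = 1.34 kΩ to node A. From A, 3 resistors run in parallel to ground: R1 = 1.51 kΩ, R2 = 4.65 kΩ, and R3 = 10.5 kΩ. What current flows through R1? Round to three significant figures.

I ≈ 1.41 mA

Equivalent of the parallel group: R_p = 1.028 kΩ.
V_A = 4.89 × 1.028/2.368 = 2.123 V.
Branch current I = V_A/R1 = 2.123/1.51 = 1.406 mA.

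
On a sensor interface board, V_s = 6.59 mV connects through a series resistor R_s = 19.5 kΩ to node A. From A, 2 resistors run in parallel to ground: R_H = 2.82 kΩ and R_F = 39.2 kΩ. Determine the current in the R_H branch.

I ≈ 0.278 µA

Parallel bank: R_p = 1/(1/2.82 + 1/39.2) = 2.631 kΩ.
V_A by voltage divider: V_A = 6.59 × 2.631/(19.5 + 2.631) = 0.7834 mV.
Branch current I = V_A/R_H = 0.7834/2.82 = 0.2778 µA.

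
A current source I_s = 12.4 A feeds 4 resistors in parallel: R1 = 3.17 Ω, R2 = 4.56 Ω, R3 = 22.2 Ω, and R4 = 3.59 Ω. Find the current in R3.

I ≈ 0.651 A

ΣG = 1/3.17 + 1/4.56 + 1/22.2 + 1/3.59 = 0.8584.
Current divider: I(R3) = I_s · G_k/ΣG = 12.4 × (0.04505/0.8584) = 12.4 × 0.05248 = 0.6507 A.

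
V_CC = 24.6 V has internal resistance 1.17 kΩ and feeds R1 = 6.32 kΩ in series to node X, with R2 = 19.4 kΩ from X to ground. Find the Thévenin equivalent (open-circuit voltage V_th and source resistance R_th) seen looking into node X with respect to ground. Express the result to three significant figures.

V_th ≈ 17.7 V, R_th ≈ 5.40 kΩ

R1' = 1.17 + 6.32 = 7.490 kΩ (source resistance + R1).
Open-circuit (no load on X): V_th = V_CC · R2/(R1' + R2) = 24.6 × 19.4/(7.490 + 19.4) = 17.75 V.
Looking into X with the source shorted: R_th = R1'·R2/(R1'+R2) = 7.490 × 19.4/26.89 = 5.404 kΩ.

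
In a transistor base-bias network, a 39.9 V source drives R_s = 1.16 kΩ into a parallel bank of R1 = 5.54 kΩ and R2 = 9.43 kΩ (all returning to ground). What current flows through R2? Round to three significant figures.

I ≈ 3.18 mA

Combine the parallel branches: R_p = (1/5.54 + 1/9.43)⁻¹ = 3.490 kΩ.
V_A by voltage divider: V_A = 39.9 × 3.490/(1.16 + 3.490) = 29.95 V.
I(R2) = V_A / R2 = 29.95/9.43 = 3.176 mA.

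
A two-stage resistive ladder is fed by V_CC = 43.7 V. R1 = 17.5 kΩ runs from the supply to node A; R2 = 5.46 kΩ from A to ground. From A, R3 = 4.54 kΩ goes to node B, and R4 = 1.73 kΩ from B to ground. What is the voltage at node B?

The second stage (R3 + R4 = 6.270 kΩ) loads node A in parallel with R2.
Effective lower resistance at A: R2 ‖ 6.270 = 2.919 kΩ.
V_A = 43.7 × 2.919/(17.5 + 2.919) = 6.246 V.
V_B = V_A × 0.2759 = 1.723 V.

V_B ≈ 1.72 V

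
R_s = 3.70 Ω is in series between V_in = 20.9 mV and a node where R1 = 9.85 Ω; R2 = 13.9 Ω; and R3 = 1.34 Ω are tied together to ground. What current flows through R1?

I ≈ 0.482 mA

Equivalent of the parallel group: R_p = 1.087 Ω.
V_A = 20.9 × 1.087/4.787 = 4.747 mV.
I(R1) = V_A / R1 = 4.747/9.85 = 0.4819 mA.
(Check via current divider: I_total = 4.366 mA; share G_k/ΣG = 0.1104 → same result.)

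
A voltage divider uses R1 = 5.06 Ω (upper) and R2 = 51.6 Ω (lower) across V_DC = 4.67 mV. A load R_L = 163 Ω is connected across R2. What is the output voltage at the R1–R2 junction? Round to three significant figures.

V_out ≈ 4.14 mV

R2 ‖ R_L = (51.6 × 163)/(51.6 + 163) = 39.19 Ω.
Now apply the divider: V_out = 4.67 × 0.8857 = 4.136 mV.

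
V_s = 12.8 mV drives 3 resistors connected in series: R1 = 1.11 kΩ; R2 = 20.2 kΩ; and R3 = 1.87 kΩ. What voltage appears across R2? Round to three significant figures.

V ≈ 11.2 mV

Series total: ΣR = 1.11 + 20.2 + 1.87 = 23.18 kΩ.
Voltage divider: V = V_s · (20.20 / 23.18) = 12.8 × 0.8714 = 11.15 mV.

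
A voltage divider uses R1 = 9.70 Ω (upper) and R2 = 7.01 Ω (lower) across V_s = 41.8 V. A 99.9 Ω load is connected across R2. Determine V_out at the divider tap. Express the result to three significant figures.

The load sits in parallel with R2, giving an effective lower resistance R2' = R2·R_L/(R2+R_L) = 6.550 Ω.
Then V_out = V_s · R2'/(R1 + R2') = 41.8 × 6.550/16.25 = 16.85 V.

V_out ≈ 16.8 V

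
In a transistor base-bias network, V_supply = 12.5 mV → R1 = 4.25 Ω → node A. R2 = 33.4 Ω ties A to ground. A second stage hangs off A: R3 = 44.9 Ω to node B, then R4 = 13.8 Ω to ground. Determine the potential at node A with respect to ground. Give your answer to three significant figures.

Looking into the second stage from A: R3 + R4 = 58.70 Ω appears in parallel with R2.
R2 ‖ (R3+R4) = 21.29 Ω.
V_A = 12.5 × 21.29/(4.25 + 21.29) = 10.42 mV.

V_A ≈ 10.4 mV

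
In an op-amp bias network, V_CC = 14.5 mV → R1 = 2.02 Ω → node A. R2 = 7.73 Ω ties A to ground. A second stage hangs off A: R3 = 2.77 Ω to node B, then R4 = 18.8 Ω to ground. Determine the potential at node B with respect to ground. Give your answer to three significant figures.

V_B ≈ 9.33 mV

Node A sees R2 in parallel with the series input of stage 2, R3 + R4 = 21.57 Ω.
Effective lower resistance at A: R2 ‖ 21.57 = 5.691 Ω.
So V_A = 14.5 × 0.7380 = 10.70 mV.
V_B = V_A × 0.8716 = 9.327 mV.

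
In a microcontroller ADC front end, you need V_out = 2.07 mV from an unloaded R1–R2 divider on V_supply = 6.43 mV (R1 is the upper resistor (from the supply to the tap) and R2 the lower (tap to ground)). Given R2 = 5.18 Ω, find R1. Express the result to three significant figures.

The divider ratio is R2/(R1+R2) = 2.07/6.43 = 0.3219.
So R1 = R2 · (V_supply/V_out − 1) = 5.18 × (6.43/2.07 − 1) = 5.18 × 2.106 = 10.91 Ω.

R1 ≈ 10.9 Ω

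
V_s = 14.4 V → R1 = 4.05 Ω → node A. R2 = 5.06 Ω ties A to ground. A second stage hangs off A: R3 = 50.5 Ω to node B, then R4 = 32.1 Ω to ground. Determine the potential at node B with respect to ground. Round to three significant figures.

The second stage (R3 + R4 = 82.60 Ω) loads node A in parallel with R2.
Effective lower resistance at A: R2 ‖ 82.60 = 4.768 Ω.
V_A = 14.4 × 4.768/(4.05 + 4.768) = 7.786 V.
Then the unloaded second divider: V_B = V_A × R4/(R3+R4) = 7.786 × 0.3886 = 3.026 V.

V_B ≈ 3.03 V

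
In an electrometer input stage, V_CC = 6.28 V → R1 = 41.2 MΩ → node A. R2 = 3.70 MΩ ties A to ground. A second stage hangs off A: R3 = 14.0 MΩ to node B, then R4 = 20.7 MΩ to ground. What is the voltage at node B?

Looking into the second stage from A: R3 + R4 = 34.70 MΩ appears in parallel with R2.
R2 ‖ (R3+R4) = 3.343 MΩ.
V_A = 6.28 × 3.343/(41.2 + 3.343) = 0.4714 V.
Stage 2 is unloaded, so V_B = V_A · R4/(R3+R4) = 0.4714 × 20.7/34.70 = 0.2812 V.

V_B ≈ 0.281 V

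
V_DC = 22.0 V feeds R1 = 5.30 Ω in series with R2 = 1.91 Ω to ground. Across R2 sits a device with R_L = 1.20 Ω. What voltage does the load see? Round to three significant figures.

V_out ≈ 2.69 V

The load sits in parallel with R2, giving an effective lower resistance R2' = R2·R_L/(R2+R_L) = 0.7370 Ω.
Now apply the divider: V_out = 22.0 × 0.1221 = 2.686 V.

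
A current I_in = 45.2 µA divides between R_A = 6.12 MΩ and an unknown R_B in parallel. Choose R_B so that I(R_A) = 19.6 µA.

In a two-way split, I_A/I_in = R_B/(R_A + R_B).
With f = 0.4336, R_B = R_A · f/(1−f) = 6.12 × 0.7656 = 4.686 MΩ.

R_B ≈ 4.69 MΩ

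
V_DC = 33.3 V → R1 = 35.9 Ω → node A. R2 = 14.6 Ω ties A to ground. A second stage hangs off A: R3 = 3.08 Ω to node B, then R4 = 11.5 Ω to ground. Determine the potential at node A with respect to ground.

V_A ≈ 5.62 V

Node A sees R2 in parallel with the series input of stage 2, R3 + R4 = 14.58 Ω.
R2 ‖ (R3+R4) = 7.295 Ω.
V_A = 33.3 × 7.295/(35.9 + 7.295) = 5.624 V.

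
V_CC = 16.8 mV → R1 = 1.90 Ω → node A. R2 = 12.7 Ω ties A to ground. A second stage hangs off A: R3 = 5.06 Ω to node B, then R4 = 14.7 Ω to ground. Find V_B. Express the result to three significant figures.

Looking into the second stage from A: R3 + R4 = 19.76 Ω appears in parallel with R2.
R2 ‖ (R3+R4) = 7.731 Ω.
V_A = 16.8 × 7.731/(1.90 + 7.731) = 13.49 mV.
Stage 2 is unloaded, so V_B = V_A · R4/(R3+R4) = 13.49 × 14.7/19.76 = 10.03 mV.

V_B ≈ 10.0 mV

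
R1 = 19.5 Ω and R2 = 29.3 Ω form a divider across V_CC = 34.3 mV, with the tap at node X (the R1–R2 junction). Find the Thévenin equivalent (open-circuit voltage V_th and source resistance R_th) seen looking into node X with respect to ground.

Open-circuit (no load on X): V_th = V_CC · R2/(R1 + R2) = 34.3 × 29.3/(19.50 + 29.3) = 20.59 mV.
Looking into X with the source shorted: R_th = R1·R2/(R1+R2) = 19.50 × 29.3/48.80 = 11.71 Ω.

V_th ≈ 20.6 mV, R_th ≈ 11.7 Ω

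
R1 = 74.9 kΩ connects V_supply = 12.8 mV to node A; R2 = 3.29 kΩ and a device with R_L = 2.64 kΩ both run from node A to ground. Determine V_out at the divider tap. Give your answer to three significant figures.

V_out ≈ 0.246 mV

First combine the lower leg with the load: R2 ‖ R_L = 1.465 kΩ.
Voltage divider with the loaded lower leg: V_out = 12.8 × 1.465/(74.9 + 1.465) = 12.8 × 0.01918 = 0.2455 mV.
(Unloaded it would be 0.539 mV; the load pulls it down.)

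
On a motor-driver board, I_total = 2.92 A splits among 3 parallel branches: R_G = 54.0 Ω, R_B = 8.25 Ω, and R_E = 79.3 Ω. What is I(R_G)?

ΣG = 1/54.0 + 1/8.25 + 1/79.3 = 0.1523.
Current divider: I(R_G) = I_total · G_k/ΣG = 2.92 × (0.01852/0.1523) = 2.92 × 0.1216 = 0.3550 A.

I ≈ 0.355 A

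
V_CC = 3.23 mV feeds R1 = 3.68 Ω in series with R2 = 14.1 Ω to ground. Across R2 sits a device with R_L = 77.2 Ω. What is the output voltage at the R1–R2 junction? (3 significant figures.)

First combine the lower leg with the load: R2 ‖ R_L = 11.92 Ω.
Then V_out = V_CC · R2'/(R1 + R2') = 3.23 × 11.92/15.60 = 2.468 mV.

V_out ≈ 2.47 mV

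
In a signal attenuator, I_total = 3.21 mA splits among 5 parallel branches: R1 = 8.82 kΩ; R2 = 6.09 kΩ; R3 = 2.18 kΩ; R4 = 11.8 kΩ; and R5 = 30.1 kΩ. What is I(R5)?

I ≈ 0.125 mA

Conductances: ΣG = 1/8.82 + 1/6.09 + 1/2.18 + 1/11.8 + 1/30.1 = 0.8543 (1/kΩ).
By the current-divider rule, I = I_total · G_k/ΣG = 3.21 × 0.03889 = 0.1248 mA.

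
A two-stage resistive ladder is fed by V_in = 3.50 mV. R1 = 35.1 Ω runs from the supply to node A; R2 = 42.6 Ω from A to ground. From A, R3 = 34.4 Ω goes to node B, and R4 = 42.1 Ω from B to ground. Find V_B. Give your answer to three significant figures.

Node A sees R2 in parallel with the series input of stage 2, R3 + R4 = 76.50 Ω.
R2 ‖ (R3+R4) = 27.36 Ω.
V_A = 3.50 × 27.36/(35.1 + 27.36) = 1.533 mV.
Then the unloaded second divider: V_B = V_A × R4/(R3+R4) = 1.533 × 0.5503 = 0.8438 mV.

V_B ≈ 0.844 mV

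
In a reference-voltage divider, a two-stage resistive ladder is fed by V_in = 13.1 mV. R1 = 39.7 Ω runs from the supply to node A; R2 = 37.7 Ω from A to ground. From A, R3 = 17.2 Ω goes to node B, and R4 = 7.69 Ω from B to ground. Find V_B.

V_B ≈ 1.11 mV

Looking into the second stage from A: R3 + R4 = 24.89 Ω appears in parallel with R2.
R2 ‖ (R3+R4) = 14.99 Ω.
So V_A = 13.1 × 0.2741 = 3.591 mV.
Then the unloaded second divider: V_B = V_A × R4/(R3+R4) = 3.591 × 0.3090 = 1.109 mV.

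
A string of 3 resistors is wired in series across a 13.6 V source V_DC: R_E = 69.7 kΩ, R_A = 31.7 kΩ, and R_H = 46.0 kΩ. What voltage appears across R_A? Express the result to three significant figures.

V ≈ 2.92 V

Total series resistance ΣR = 69.7 + 31.7 + 46.0 = 147.4 kΩ.
Voltage divider: V = V_DC · (31.70 / 147.4) = 13.6 × 0.2151 = 2.925 V.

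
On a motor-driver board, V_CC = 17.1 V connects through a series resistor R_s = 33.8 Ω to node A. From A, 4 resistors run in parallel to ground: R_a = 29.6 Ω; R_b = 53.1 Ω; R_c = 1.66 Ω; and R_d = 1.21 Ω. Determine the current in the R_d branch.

I ≈ 0.277 A

Equivalent of the parallel group: R_p = 0.6750 Ω.
V_A = 17.1 × 0.6750/34.48 = 0.3348 V.
Branch current I = V_A/R_d = 0.3348/1.21 = 0.2767 A.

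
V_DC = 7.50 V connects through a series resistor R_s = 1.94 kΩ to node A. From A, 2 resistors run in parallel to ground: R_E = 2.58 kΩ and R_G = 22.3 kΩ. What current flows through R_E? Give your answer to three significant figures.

Equivalent of the parallel group: R_p = 2.312 kΩ.
V_A = 7.50 × 2.312/4.252 = 4.078 V.
I(R_E) = V_A / R_E = 4.078/2.58 = 1.581 mA.

I ≈ 1.58 mA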